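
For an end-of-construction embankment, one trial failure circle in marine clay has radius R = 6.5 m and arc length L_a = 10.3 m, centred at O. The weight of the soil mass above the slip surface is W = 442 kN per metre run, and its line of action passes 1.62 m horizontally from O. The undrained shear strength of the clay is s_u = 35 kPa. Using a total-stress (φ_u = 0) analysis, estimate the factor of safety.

FS = 3.27

Taking moments about the centre O, the resisting moment is provided by the undrained shear strength acting along the arc:
M_R = s_u·L_a·R = 35·10.30·6.5 = 2343.2 kN·m/m
M_D = W·d = 442·1.62 = 716.0 kN·m/m
FS = M_R / M_D = 2343.2 / 716.0 = 3.273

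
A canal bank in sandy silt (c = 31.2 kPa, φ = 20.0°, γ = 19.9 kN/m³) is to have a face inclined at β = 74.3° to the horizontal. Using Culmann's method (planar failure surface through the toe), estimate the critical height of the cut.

Culmann's analysis gives the critical failure plane at α_cr = (β + φ)/2 = (74.3 + 20.0)/2 = 47.1°, and the critical height
H_c = (4c/γ) · sinβ cosφ / [1 − cos(β − φ)]
    = (4·31.2/19.9) · sin74.3°·cos20.0° / [1 − cos(54.3°)]
    = 6.271 · 0.9627·0.9397 / [1 − 0.5835]
    = 6.271 · 0.9046 / 0.4165
    = 13.62 m

H_c = 13.62 m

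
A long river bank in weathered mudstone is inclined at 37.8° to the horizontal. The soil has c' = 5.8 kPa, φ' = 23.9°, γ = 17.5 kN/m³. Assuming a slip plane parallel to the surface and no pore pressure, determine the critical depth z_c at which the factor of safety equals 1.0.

Setting FS = 1.00 in FS = [c' + γz cos²β tanφ'] / [γz sinβ cosβ] and solving for z:
z = c' / [γ cosβ (FS·sinβ − cosβ·tanφ')]
  = 5.8 / [17.5·cos37.8°·(1.00·sin37.8° − cos37.8°·tan23.9°)]
  = 5.8 / [17.5·0.7902·(1.00·0.6129 − 0.7902·0.4431)]
  = 5.8 / 3.6333 = 1.596 m

z_c = 1.60 m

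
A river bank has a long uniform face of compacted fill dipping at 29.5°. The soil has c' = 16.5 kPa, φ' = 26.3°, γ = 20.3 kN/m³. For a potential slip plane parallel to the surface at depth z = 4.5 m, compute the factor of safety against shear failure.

FS = 1.29

For an infinite slope with a slip plane parallel to the surface (no pore pressure): FS = [c' + γz cos²β tanφ'] / [γz sinβ cosβ].
γz = 20.3·4.5 = 91.35 kN/m²
Numerator = 16.5 + 91.35·cos²29.5°·tan26.3° = 16.5 + 91.35·0.7575·0.4942 = 50.700 kPa
Denominator = 91.35·sin29.5°·cos29.5° = 91.35·0.4924·0.8704 = 39.151 kPa
FS = 50.700 / 39.151 = 1.295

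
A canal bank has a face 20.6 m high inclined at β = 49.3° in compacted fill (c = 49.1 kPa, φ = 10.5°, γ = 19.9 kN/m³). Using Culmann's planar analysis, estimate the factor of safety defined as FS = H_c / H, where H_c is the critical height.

H_c = (4c/γ) · sinβ cosφ / [1 − cos(β − φ)]
    = (4·49.1/19.9) · sin49.3°·cos10.5° / [1 − cos38.8°]
    = 9.869 · 0.7454 / 0.2207 = 33.34 m
FS = H_c / H = 33.34 / 20.6 = 1.618

FS = 1.62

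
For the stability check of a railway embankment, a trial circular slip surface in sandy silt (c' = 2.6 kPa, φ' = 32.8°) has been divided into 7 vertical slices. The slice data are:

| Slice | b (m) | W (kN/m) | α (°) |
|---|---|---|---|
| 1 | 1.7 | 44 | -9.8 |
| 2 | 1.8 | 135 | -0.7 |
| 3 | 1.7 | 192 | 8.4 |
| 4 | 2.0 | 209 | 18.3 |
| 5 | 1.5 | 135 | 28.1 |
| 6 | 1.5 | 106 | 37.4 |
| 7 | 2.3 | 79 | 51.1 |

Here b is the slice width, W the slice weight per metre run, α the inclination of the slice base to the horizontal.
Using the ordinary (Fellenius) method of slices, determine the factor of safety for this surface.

FS = 2.07

Ordinary method of slices: FS = Σ[c'·Δl_i + (W_i cosα_i)·tanφ'] / Σ W_i sinα_i, with Δl_i = b_i / cosα_i.
Slice 1: Δl = 1.7/cos(-9.8°) = 1.725 m; N'_1 = 44·cos(-9.8°) = 43.4; c'Δl = 4.49; W sinα = -7.5
Slice 2: Δl = 1.8/cos(-0.7°) = 1.800 m; N'_2 = 135·cos(-0.7°) = 135.0; c'Δl = 4.68; W sinα = -1.6
Slice 3: Δl = 1.7/cos8.4° = 1.718 m; N'_3 = 192·cos8.4° = 189.9; c'Δl = 4.47; W sinα = 28.0
Slice 4: Δl = 2.0/cos18.3° = 2.107 m; N'_4 = 209·cos18.3° = 198.4; c'Δl = 5.48; W sinα = 65.6
Slice 5: Δl = 1.5/cos28.1° = 1.700 m; N'_5 = 135·cos28.1° = 119.1; c'Δl = 4.42; W sinα = 63.6
Slice 6: Δl = 1.5/cos37.4° = 1.888 m; N'_6 = 106·cos37.4° = 84.2; c'Δl = 4.91; W sinα = 64.4
Slice 7: Δl = 2.3/cos51.1° = 3.663 m; N'_7 = 79·cos51.1° = 49.6; c'Δl = 9.52; W sinα = 61.5
Σc'Δl = 38.0 kN/m; ΣN' = 819.6 kN/m; ΣW sinα = 274.0 kN/m
Resisting = 38.0 + 819.6·tan32.8° = 38.0 + 528.2 = 566.2 kN/m
FS = 566.2 / 274.0 = 2.066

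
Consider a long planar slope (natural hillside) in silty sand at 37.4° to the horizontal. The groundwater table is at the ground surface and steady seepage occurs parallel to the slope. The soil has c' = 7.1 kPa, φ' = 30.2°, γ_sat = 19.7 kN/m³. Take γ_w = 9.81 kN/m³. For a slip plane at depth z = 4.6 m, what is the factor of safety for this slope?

FS = 0.54

With seepage parallel to the slope and the water table at the surface, the effective normal stress on the slip plane uses the buoyant unit weight γ' = γ_sat − γ_w while the driving shear stress uses γ_sat:
FS = [c' + γ' z cos²β tanφ'] / [γ_sat z sinβ cosβ]
γ' = 19.7 − 9.81 = 9.89 kN/m³
Numerator = 7.1 + 9.89·4.6·cos²37.4°·tan30.2° = 7.1 + 9.89·4.6·0.6311·0.5820 = 23.810 kPa
Denominator = 19.7·4.6·sin37.4°·cos37.4° = 19.7·4.6·0.6074·0.7944 = 43.725 kPa
FS = 23.810 / 43.725 = 0.545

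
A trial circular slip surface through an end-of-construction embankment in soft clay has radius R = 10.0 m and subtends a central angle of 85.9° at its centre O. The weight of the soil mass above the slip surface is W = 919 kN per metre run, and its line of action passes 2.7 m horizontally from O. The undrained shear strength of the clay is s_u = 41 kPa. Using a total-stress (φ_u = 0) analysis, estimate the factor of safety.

FS = 2.48

Taking moments about the centre O, the resisting moment is provided by the undrained shear strength acting along the arc:
Arc length L_a = R·θ = 10.0·(85.9°·π/180) = 10.0·1.4992 = 14.99 m
M_R = s_u·L_a·R = 41·14.99·10.0 = 6146.9 kN·m/m
M_D = W·d = 919·2.7 = 2481.3 kN·m/m
FS = M_R / M_D = 6146.9 / 2481.3 = 2.477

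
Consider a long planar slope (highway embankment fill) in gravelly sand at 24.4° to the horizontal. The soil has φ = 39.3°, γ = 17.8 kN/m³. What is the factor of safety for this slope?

For a dry cohesionless infinite slope the factor of safety is FS = tanφ / tanβ.
FS = tan39.3° / tan24.4° = 0.8185 / 0.4536 = 1.804

FS = 1.80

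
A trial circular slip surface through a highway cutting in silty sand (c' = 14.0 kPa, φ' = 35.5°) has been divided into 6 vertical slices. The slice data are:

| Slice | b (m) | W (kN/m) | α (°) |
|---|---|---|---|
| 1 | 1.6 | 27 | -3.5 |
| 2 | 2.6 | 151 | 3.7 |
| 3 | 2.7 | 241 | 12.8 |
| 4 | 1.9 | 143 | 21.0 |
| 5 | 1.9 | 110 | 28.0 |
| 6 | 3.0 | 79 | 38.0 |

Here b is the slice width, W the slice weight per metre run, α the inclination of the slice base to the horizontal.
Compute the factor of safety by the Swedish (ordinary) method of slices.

Ordinary method of slices: FS = Σ[c'·Δl_i + (W_i cosα_i)·tanφ'] / Σ W_i sinα_i, with Δl_i = b_i / cosα_i.
Slice 1: Δl = 1.6/cos(-3.5°) = 1.603 m; N'_1 = 27·cos(-3.5°) = 26.9; c'Δl = 22.44; W sinα = -1.6
Slice 2: Δl = 2.6/cos3.7° = 2.605 m; N'_2 = 151·cos3.7° = 150.7; c'Δl = 36.48; W sinα = 9.7
Slice 3: Δl = 2.7/cos12.8° = 2.769 m; N'_3 = 241·cos12.8° = 235.0; c'Δl = 38.76; W sinα = 53.4
Slice 4: Δl = 1.9/cos21.0° = 2.035 m; N'_4 = 143·cos21.0° = 133.5; c'Δl = 28.49; W sinα = 51.2
Slice 5: Δl = 1.9/cos28.0° = 2.152 m; N'_5 = 110·cos28.0° = 97.1; c'Δl = 30.13; W sinα = 51.6
Slice 6: Δl = 3.0/cos38.0° = 3.807 m; N'_6 = 79·cos38.0° = 62.3; c'Δl = 53.30; W sinα = 48.6
Σc'Δl = 209.6 kN/m; ΣN' = 705.5 kN/m; ΣW sinα = 213.0 kN/m
Resisting = 209.6 + 705.5·tan35.5° = 209.6 + 503.2 = 712.8 kN/m
FS = 712.8 / 213.0 = 3.346

FS = 3.35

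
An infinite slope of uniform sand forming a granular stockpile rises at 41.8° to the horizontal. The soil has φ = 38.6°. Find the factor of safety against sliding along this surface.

For a dry cohesionless infinite slope the factor of safety is FS = tanφ / tanβ.
FS = tan38.6° / tan41.8° = 0.7983 / 0.8941 = 0.893

FS = 0.89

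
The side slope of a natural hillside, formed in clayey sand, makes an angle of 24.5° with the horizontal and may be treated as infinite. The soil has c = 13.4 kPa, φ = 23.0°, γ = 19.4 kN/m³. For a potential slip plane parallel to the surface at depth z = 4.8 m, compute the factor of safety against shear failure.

For an infinite slope with a slip plane parallel to the surface (no pore pressure): FS = [c + γz cos²β tanφ] / [γz sinβ cosβ].
γz = 19.4·4.8 = 93.12 kN/m²
Numerator = 13.4 + 93.12·cos²24.5°·tan23.0° = 13.4 + 93.12·0.8280·0.4245 = 46.130 kPa
Denominator = 93.12·sin24.5°·cos24.5° = 93.12·0.4147·0.9100 = 35.139 kPa
FS = 46.130 / 35.139 = 1.313

FS = 1.31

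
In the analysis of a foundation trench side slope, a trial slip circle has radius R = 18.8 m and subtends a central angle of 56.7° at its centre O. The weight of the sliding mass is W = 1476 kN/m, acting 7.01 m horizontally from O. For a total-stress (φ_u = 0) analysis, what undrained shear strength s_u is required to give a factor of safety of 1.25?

s_u = 37.0 kPa

FS = s_u·L_a·R / (W·d), so s_u = FS·W·d / (L_a·R).
Arc length L_a = R·θ = 18.8·(56.7°·π/180) = 18.8·0.9896 = 18.60 m
s_u = 1.25·1476·7.01 / (18.60·18.8) = 12933.4 / 349.76 = 36.98 kPa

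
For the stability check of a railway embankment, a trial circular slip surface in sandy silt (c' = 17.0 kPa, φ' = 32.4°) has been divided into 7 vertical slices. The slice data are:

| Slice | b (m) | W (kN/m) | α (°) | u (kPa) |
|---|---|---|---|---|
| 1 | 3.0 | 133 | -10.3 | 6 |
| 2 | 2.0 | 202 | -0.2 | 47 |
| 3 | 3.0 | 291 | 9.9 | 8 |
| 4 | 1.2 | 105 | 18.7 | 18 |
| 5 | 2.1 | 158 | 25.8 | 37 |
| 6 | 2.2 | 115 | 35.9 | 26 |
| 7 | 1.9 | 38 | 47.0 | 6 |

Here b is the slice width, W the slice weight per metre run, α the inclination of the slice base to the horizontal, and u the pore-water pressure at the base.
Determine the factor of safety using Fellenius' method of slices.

Ordinary method of slices: FS = Σ[c'·Δl_i + (W_i cosα_i − u_i·Δl_i)·tanφ'] / Σ W_i sinα_i, with Δl_i = b_i / cosα_i.
Slice 1: Δl = 3.0/cos(-10.3°) = 3.049 m; N'_1 = 133·cos(-10.3°) − 6·3.049 = 112.6; c'Δl = 51.84; W sinα = -23.8
Slice 2: Δl = 2.0/cos(-0.2°) = 2.000 m; N'_2 = 202·cos(-0.2°) − 47·2.000 = 108.0; c'Δl = 34.00; W sinα = -0.7
Slice 3: Δl = 3.0/cos9.9° = 3.045 m; N'_3 = 291·cos9.9° − 8·3.045 = 262.3; c'Δl = 51.77; W sinα = 50.0
Slice 4: Δl = 1.2/cos18.7° = 1.267 m; N'_4 = 105·cos18.7° − 18·1.267 = 76.7; c'Δl = 21.54; W sinα = 33.7
Slice 5: Δl = 2.1/cos25.8° = 2.333 m; N'_5 = 158·cos25.8° − 37·2.333 = 55.9; c'Δl = 39.65; W sinα = 68.8
Slice 6: Δl = 2.2/cos35.9° = 2.716 m; N'_6 = 115·cos35.9° − 26·2.716 = 22.5; c'Δl = 46.17; W sinα = 67.4
Slice 7: Δl = 1.9/cos47.0° = 2.786 m; N'_7 = 38·cos47.0° − 6·2.786 = 9.2; c'Δl = 47.36; W sinα = 27.8
Σc'Δl = 292.3 kN/m; ΣN' = 647.2 kN/m; ΣW sinα = 223.2 kN/m
Resisting = 292.3 + 647.2·tan32.4° = 292.3 + 410.7 = 703.1 kN/m
FS = 703.1 / 223.2 = 3.150

FS = 3.15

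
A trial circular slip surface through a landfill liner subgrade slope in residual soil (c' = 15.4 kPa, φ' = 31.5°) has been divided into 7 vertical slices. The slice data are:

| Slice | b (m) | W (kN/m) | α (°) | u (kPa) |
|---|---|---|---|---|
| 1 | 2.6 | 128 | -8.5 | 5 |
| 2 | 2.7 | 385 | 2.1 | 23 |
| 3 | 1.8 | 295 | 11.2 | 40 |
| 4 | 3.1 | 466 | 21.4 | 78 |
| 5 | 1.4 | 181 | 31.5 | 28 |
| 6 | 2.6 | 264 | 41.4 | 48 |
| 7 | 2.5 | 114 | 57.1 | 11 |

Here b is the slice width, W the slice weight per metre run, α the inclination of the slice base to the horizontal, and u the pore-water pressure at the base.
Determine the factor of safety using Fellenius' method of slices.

Ordinary method of slices: FS = Σ[c'·Δl_i + (W_i cosα_i − u_i·Δl_i)·tanφ'] / Σ W_i sinα_i, with Δl_i = b_i / cosα_i.
Slice 1: Δl = 2.6/cos(-8.5°) = 2.629 m; N'_1 = 128·cos(-8.5°) − 5·2.629 = 113.4; c'Δl = 40.48; W sinα = -18.9
Slice 2: Δl = 2.7/cos2.1° = 2.702 m; N'_2 = 385·cos2.1° − 23·2.702 = 322.6; c'Δl = 41.61; W sinα = 14.1
Slice 3: Δl = 1.8/cos11.2° = 1.835 m; N'_3 = 295·cos11.2° − 40·1.835 = 216.0; c'Δl = 28.26; W sinα = 57.3
Slice 4: Δl = 3.1/cos21.4° = 3.330 m; N'_4 = 466·cos21.4° − 78·3.330 = 174.2; c'Δl = 51.28; W sinα = 170.0
Slice 5: Δl = 1.4/cos31.5° = 1.642 m; N'_5 = 181·cos31.5° − 28·1.642 = 108.4; c'Δl = 25.29; W sinα = 94.6
Slice 6: Δl = 2.6/cos41.4° = 3.466 m; N'_6 = 264·cos41.4° − 48·3.466 = 31.7; c'Δl = 53.38; W sinα = 174.6
Slice 7: Δl = 2.5/cos57.1° = 4.603 m; N'_7 = 114·cos57.1° − 11·4.603 = 11.3; c'Δl = 70.88; W sinα = 95.7
Σc'Δl = 311.2 kN/m; ΣN' = 977.5 kN/m; ΣW sinα = 587.4 kN/m
Resisting = 311.2 + 977.5·tan31.5° = 311.2 + 599.0 = 910.2 kN/m
FS = 910.2 / 587.4 = 1.550

FS = 1.55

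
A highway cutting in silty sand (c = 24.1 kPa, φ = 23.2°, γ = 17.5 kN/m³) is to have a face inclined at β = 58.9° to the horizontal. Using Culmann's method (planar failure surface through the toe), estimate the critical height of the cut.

Culmann's analysis gives the critical failure plane at α_cr = (β + φ)/2 = (58.9 + 23.2)/2 = 41.0°, and the critical height
H_c = (4c/γ) · sinβ cosφ / [1 − cos(β − φ)]
    = (4·24.1/17.5) · sin58.9°·cos23.2° / [1 − cos(35.7°)]
    = 5.509 · 0.8563·0.9191 / [1 − 0.8121]
    = 5.509 · 0.7870 / 0.1879
    = 23.07 m

H_c = 23.07 m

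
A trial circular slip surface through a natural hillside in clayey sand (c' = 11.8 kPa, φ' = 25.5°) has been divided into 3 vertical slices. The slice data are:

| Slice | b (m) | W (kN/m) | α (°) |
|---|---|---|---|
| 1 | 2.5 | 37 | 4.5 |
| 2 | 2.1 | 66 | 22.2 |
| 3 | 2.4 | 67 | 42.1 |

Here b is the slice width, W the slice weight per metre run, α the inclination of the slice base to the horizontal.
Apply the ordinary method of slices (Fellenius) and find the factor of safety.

FS = 2.27

Ordinary method of slices: FS = Σ[c'·Δl_i + (W_i cosα_i)·tanφ'] / Σ W_i sinα_i, with Δl_i = b_i / cosα_i.
Slice 1: Δl = 2.5/cos4.5° = 2.508 m; N'_1 = 37·cos4.5° = 36.9; c'Δl = 29.59; W sinα = 2.9
Slice 2: Δl = 2.1/cos22.2° = 2.268 m; N'_2 = 66·cos22.2° = 61.1; c'Δl = 26.76; W sinα = 24.9
Slice 3: Δl = 2.4/cos42.1° = 3.235 m; N'_3 = 67·cos42.1° = 49.7; c'Δl = 38.17; W sinα = 44.9
Σc'Δl = 94.5 kN/m; ΣN' = 147.7 kN/m; ΣW sinα = 72.8 kN/m
Resisting = 94.5 + 147.7·tan25.5° = 94.5 + 70.5 = 165.0 kN/m
FS = 165.0 / 72.8 = 2.267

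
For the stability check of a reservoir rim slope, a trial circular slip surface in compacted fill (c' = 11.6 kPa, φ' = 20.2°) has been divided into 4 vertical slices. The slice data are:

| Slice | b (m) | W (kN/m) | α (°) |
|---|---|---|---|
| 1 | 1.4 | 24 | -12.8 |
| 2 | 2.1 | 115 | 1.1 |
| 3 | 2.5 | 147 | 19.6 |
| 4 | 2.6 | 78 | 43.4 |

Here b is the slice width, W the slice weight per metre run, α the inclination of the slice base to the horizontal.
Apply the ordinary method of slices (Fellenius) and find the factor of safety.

FS = 2.37

Ordinary method of slices: FS = Σ[c'·Δl_i + (W_i cosα_i)·tanφ'] / Σ W_i sinα_i, with Δl_i = b_i / cosα_i.
Slice 1: Δl = 1.4/cos(-12.8°) = 1.436 m; N'_1 = 24·cos(-12.8°) = 23.4; c'Δl = 16.65; W sinα = -5.3
Slice 2: Δl = 2.1/cos1.1° = 2.100 m; N'_2 = 115·cos1.1° = 115.0; c'Δl = 24.36; W sinα = 2.2
Slice 3: Δl = 2.5/cos19.6° = 2.654 m; N'_3 = 147·cos19.6° = 138.5; c'Δl = 30.78; W sinα = 49.3
Slice 4: Δl = 2.6/cos43.4° = 3.578 m; N'_4 = 78·cos43.4° = 56.7; c'Δl = 41.51; W sinα = 53.6
Σc'Δl = 113.3 kN/m; ΣN' = 333.5 kN/m; ΣW sinα = 99.8 kN/m
Resisting = 113.3 + 333.5·tan20.2° = 113.3 + 122.7 = 236.0 kN/m
FS = 236.0 / 99.8 = 2.365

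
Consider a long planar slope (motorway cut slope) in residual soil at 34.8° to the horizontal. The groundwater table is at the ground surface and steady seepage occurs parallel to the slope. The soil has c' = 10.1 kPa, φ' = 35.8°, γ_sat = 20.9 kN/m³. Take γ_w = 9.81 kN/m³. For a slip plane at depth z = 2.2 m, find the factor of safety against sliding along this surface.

With seepage parallel to the slope and the water table at the surface, the effective normal stress on the slip plane uses the buoyant unit weight γ' = γ_sat − γ_w while the driving shear stress uses γ_sat:
FS = [c' + γ' z cos²β tanφ'] / [γ_sat z sinβ cosβ]
γ' = 20.9 − 9.81 = 11.09 kN/m³
Numerator = 10.1 + 11.09·2.2·cos²34.8°·tan35.8° = 10.1 + 11.09·2.2·0.6743·0.7212 = 21.965 kPa
Denominator = 20.9·2.2·sin34.8°·cos34.8° = 20.9·2.2·0.5707·0.8211 = 21.548 kPa
FS = 21.965 / 21.548 = 1.019

FS = 1.02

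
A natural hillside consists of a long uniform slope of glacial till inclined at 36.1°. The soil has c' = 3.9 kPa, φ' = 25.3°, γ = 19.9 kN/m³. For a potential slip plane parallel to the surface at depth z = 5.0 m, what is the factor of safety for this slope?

For an infinite slope with a slip plane parallel to the surface (no pore pressure): FS = [c' + γz cos²β tanφ'] / [γz sinβ cosβ].
γz = 19.9·5.0 = 99.50 kN/m²
Numerator = 3.9 + 99.50·cos²36.1°·tan25.3° = 3.9 + 99.50·0.6528·0.4727 = 34.606 kPa
Denominator = 99.50·sin36.1°·cos36.1° = 99.50·0.5892·0.8080 = 47.368 kPa
FS = 34.606 / 47.368 = 0.731

FS = 0.73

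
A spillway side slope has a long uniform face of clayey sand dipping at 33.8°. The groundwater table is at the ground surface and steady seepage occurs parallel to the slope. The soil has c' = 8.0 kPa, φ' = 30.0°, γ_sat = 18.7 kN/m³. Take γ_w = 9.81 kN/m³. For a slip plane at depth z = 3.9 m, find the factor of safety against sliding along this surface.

FS = 0.65

With seepage parallel to the slope and the water table at the surface, the effective normal stress on the slip plane uses the buoyant unit weight γ' = γ_sat − γ_w while the driving shear stress uses γ_sat:
FS = [c' + γ' z cos²β tanφ'] / [γ_sat z sinβ cosβ]
γ' = 18.7 − 9.81 = 8.89 kN/m³
Numerator = 8.0 + 8.89·3.9·cos²33.8°·tan30.0° = 8.0 + 8.89·3.9·0.6905·0.5774 = 21.823 kPa
Denominator = 18.7·3.9·sin33.8°·cos33.8° = 18.7·3.9·0.5563·0.8310 = 33.714 kPa
FS = 21.823 / 33.714 = 0.647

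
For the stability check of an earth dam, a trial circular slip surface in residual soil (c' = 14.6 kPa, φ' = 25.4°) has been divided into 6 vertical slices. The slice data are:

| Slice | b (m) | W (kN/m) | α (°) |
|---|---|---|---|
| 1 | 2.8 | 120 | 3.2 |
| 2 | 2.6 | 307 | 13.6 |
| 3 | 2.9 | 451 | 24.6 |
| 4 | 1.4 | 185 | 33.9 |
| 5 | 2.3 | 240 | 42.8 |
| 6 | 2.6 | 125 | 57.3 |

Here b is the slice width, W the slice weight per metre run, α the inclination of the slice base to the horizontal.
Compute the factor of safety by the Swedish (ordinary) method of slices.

Ordinary method of slices: FS = Σ[c'·Δl_i + (W_i cosα_i)·tanφ'] / Σ W_i sinα_i, with Δl_i = b_i / cosα_i.
Slice 1: Δl = 2.8/cos3.2° = 2.804 m; N'_1 = 120·cos3.2° = 119.8; c'Δl = 40.94; W sinα = 6.7
Slice 2: Δl = 2.6/cos13.6° = 2.675 m; N'_2 = 307·cos13.6° = 298.4; c'Δl = 39.06; W sinα = 72.2
Slice 3: Δl = 2.9/cos24.6° = 3.189 m; N'_3 = 451·cos24.6° = 410.1; c'Δl = 46.57; W sinα = 187.7
Slice 4: Δl = 1.4/cos33.9° = 1.687 m; N'_4 = 185·cos33.9° = 153.6; c'Δl = 24.63; W sinα = 103.2
Slice 5: Δl = 2.3/cos42.8° = 3.135 m; N'_5 = 240·cos42.8° = 176.1; c'Δl = 45.77; W sinα = 163.1
Slice 6: Δl = 2.6/cos57.3° = 4.813 m; N'_6 = 125·cos57.3° = 67.5; c'Δl = 70.27; W sinα = 105.2
Σc'Δl = 267.2 kN/m; ΣN' = 1225.4 kN/m; ΣW sinα = 638.1 kN/m
Resisting = 267.2 + 1225.4·tan25.4° = 267.2 + 581.9 = 849.1 kN/m
FS = 849.1 / 638.1 = 1.331

FS = 1.33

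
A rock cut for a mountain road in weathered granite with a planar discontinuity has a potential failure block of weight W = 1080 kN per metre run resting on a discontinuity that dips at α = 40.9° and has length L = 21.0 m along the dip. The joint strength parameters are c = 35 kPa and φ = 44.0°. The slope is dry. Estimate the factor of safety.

Resolving the block weight along and normal to the plane and applying the Mohr–Coulomb strength on the joint:
N' = W cosα = 1080·cos40.9° = 816.3 kN/m
Driving force T = W sinα = 1080·sin40.9° = 707.1 kN/m
Resisting force R = c·L + N'·tanφ = 35·21.0 + 816.3·tan44.0° = 735.0 + 788.3 = 1523.3 kN/m
FS = R / T = 1523.3 / 707.1 = 2.154

FS = 2.15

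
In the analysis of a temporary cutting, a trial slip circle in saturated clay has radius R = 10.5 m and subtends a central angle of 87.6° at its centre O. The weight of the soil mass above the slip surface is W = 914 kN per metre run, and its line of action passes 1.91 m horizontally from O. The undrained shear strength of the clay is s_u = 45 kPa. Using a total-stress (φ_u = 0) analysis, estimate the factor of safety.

Taking moments about the centre O, the resisting moment is provided by the undrained shear strength acting along the arc:
Arc length L_a = R·θ = 10.5·(87.6°·π/180) = 10.5·1.5289 = 16.05 m
M_R = s_u·L_a·R = 45·16.05·10.5 = 7585.3 kN·m/m
M_D = W·d = 914·1.91 = 1745.7 kN·m/m
FS = M_R / M_D = 7585.3 / 1745.7 = 4.345

FS = 4.35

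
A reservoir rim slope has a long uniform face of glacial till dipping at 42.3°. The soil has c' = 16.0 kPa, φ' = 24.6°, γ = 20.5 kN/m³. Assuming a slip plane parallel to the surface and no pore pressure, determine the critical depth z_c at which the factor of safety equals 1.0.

Setting FS = 1.00 in FS = [c' + γz cos²β tanφ'] / [γz sinβ cosβ] and solving for z:
z = c' / [γ cosβ (FS·sinβ − cosβ·tanφ')]
  = 16.0 / [20.5·cos42.3°·(1.00·sin42.3° − cos42.3°·tan24.6°)]
  = 16.0 / [20.5·0.7396·(1.00·0.6730 − 0.7396·0.4578)]
  = 16.0 / 5.0701 = 3.156 m

z_c = 3.16 m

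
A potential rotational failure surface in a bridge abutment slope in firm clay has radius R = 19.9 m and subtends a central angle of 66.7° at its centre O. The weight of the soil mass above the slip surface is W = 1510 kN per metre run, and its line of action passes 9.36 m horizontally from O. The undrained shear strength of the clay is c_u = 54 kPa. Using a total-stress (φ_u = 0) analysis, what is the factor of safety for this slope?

Taking moments about the centre O, the resisting moment is provided by the undrained shear strength acting along the arc:
Arc length L_a = R·θ = 19.9·(66.7°·π/180) = 19.9·1.1641 = 23.17 m
M_R = c_u·L_a·R = 54·23.17·19.9 = 24894.5 kN·m/m
M_D = W·d = 1510·9.36 = 14133.6 kN·m/m
FS = M_R / M_D = 24894.5 / 14133.6 = 1.761

FS = 1.76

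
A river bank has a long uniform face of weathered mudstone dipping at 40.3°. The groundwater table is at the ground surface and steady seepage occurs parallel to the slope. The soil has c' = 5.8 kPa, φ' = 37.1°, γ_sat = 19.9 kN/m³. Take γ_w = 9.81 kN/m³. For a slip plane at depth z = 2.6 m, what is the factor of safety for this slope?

FS = 0.68

With seepage parallel to the slope and the water table at the surface, the effective normal stress on the slip plane uses the buoyant unit weight γ' = γ_sat − γ_w while the driving shear stress uses γ_sat:
FS = [c' + γ' z cos²β tanφ'] / [γ_sat z sinβ cosβ]
γ' = 19.9 − 9.81 = 10.09 kN/m³
Numerator = 5.8 + 10.09·2.6·cos²40.3°·tan37.1° = 5.8 + 10.09·2.6·0.5817·0.7563 = 17.341 kPa
Denominator = 19.9·2.6·sin40.3°·cos40.3° = 19.9·2.6·0.6468·0.7627 = 25.523 kPa
FS = 17.341 / 25.523 = 0.679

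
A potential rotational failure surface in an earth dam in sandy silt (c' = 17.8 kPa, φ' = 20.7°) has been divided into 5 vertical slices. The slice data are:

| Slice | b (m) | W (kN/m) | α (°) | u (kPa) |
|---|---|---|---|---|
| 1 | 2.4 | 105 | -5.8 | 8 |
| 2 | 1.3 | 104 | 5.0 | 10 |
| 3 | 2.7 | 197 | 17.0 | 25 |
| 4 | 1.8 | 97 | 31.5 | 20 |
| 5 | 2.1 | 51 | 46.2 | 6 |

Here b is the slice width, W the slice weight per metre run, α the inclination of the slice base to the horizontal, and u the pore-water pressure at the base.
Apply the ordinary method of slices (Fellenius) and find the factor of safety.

Ordinary method of slices: FS = Σ[c'·Δl_i + (W_i cosα_i − u_i·Δl_i)·tanφ'] / Σ W_i sinα_i, with Δl_i = b_i / cosα_i.
Slice 1: Δl = 2.4/cos(-5.8°) = 2.412 m; N'_1 = 105·cos(-5.8°) − 8·2.412 = 85.2; c'Δl = 42.94; W sinα = -10.6
Slice 2: Δl = 1.3/cos5.0° = 1.305 m; N'_2 = 104·cos5.0° − 10·1.305 = 90.6; c'Δl = 23.23; W sinα = 9.1
Slice 3: Δl = 2.7/cos17.0° = 2.823 m; N'_3 = 197·cos17.0° − 25·2.823 = 117.8; c'Δl = 50.26; W sinα = 57.6
Slice 4: Δl = 1.8/cos31.5° = 2.111 m; N'_4 = 97·cos31.5° − 20·2.111 = 40.5; c'Δl = 37.58; W sinα = 50.7
Slice 5: Δl = 2.1/cos46.2° = 3.034 m; N'_5 = 51·cos46.2° − 6·3.034 = 17.1; c'Δl = 54.01; W sinα = 36.8
Σc'Δl = 208.0 kN/m; ΣN' = 351.1 kN/m; ΣW sinα = 143.5 kN/m
Resisting = 208.0 + 351.1·tan20.7° = 208.0 + 132.7 = 340.7 kN/m
FS = 340.7 / 143.5 = 2.373

FS = 2.37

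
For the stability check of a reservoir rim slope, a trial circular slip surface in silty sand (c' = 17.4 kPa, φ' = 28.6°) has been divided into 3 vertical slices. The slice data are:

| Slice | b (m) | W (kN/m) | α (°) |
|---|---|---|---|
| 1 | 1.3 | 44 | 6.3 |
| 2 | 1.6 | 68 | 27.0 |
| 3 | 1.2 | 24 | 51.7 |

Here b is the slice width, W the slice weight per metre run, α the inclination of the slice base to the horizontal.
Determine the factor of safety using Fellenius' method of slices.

FS = 2.80

Ordinary method of slices: FS = Σ[c'·Δl_i + (W_i cosα_i)·tanφ'] / Σ W_i sinα_i, with Δl_i = b_i / cosα_i.
Slice 1: Δl = 1.3/cos6.3° = 1.308 m; N'_1 = 44·cos6.3° = 43.7; c'Δl = 22.76; W sinα = 4.8
Slice 2: Δl = 1.6/cos27.0° = 1.796 m; N'_2 = 68·cos27.0° = 60.6; c'Δl = 31.25; W sinα = 30.9
Slice 3: Δl = 1.2/cos51.7° = 1.936 m; N'_3 = 24·cos51.7° = 14.9; c'Δl = 33.69; W sinα = 18.8
Σc'Δl = 87.7 kN/m; ΣN' = 119.2 kN/m; ΣW sinα = 54.5 kN/m
Resisting = 87.7 + 119.2·tan28.6° = 87.7 + 65.0 = 152.7 kN/m
FS = 152.7 / 54.5 = 2.800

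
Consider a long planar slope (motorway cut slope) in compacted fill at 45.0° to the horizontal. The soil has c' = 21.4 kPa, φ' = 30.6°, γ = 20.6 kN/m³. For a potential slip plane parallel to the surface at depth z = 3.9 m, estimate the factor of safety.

FS = 1.12

For an infinite slope with a slip plane parallel to the surface (no pore pressure): FS = [c' + γz cos²β tanφ'] / [γz sinβ cosβ].
γz = 20.6·3.9 = 80.34 kN/m²
Numerator = 21.4 + 80.34·cos²45.0°·tan30.6° = 21.4 + 80.34·0.5000·0.5914 = 45.156 kPa
Denominator = 80.34·sin45.0°·cos45.0° = 80.34·0.7071·0.7071 = 40.170 kPa
FS = 45.156 / 40.170 = 1.124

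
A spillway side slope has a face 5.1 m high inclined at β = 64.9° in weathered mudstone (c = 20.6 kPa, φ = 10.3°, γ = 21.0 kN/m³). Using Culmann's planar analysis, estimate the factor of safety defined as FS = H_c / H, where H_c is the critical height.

FS = 1.63

H_c = (4c/γ) · sinβ cosφ / [1 − cos(β − φ)]
    = (4·20.6/21.0) · sin64.9°·cos10.3° / [1 − cos54.6°]
    = 3.924 · 0.8910 / 0.4207 = 8.31 m
FS = H_c / H = 8.31 / 5.1 = 1.629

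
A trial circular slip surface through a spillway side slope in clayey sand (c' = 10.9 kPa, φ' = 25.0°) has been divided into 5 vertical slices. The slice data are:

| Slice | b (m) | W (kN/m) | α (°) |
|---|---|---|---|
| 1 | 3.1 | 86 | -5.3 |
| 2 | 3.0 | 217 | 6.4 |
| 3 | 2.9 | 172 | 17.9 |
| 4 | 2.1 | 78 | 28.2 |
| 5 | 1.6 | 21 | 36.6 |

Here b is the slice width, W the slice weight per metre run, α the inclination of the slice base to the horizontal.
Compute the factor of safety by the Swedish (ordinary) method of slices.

Ordinary method of slices: FS = Σ[c'·Δl_i + (W_i cosα_i)·tanφ'] / Σ W_i sinα_i, with Δl_i = b_i / cosα_i.
Slice 1: Δl = 3.1/cos(-5.3°) = 3.113 m; N'_1 = 86·cos(-5.3°) = 85.6; c'Δl = 33.94; W sinα = -7.9
Slice 2: Δl = 3.0/cos6.4° = 3.019 m; N'_2 = 217·cos6.4° = 215.6; c'Δl = 32.91; W sinα = 24.2
Slice 3: Δl = 2.9/cos17.9° = 3.048 m; N'_3 = 172·cos17.9° = 163.7; c'Δl = 33.22; W sinα = 52.9
Slice 4: Δl = 2.1/cos28.2° = 2.383 m; N'_4 = 78·cos28.2° = 68.7; c'Δl = 25.97; W sinα = 36.9
Slice 5: Δl = 1.6/cos36.6° = 1.993 m; N'_5 = 21·cos36.6° = 16.9; c'Δl = 21.72; W sinα = 12.5
Σc'Δl = 147.8 kN/m; ΣN' = 550.6 kN/m; ΣW sinα = 118.5 kN/m
Resisting = 147.8 + 550.6·tan25.0° = 147.8 + 256.7 = 404.5 kN/m
FS = 404.5 / 118.5 = 3.414

FS = 3.41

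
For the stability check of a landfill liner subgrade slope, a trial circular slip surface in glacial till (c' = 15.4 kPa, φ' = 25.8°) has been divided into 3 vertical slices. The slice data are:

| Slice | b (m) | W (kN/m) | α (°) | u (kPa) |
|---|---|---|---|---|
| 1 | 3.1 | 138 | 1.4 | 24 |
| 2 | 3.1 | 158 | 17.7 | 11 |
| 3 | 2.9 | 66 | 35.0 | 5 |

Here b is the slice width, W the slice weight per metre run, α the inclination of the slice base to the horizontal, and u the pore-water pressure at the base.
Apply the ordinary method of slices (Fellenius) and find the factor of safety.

FS = 2.87

Ordinary method of slices: FS = Σ[c'·Δl_i + (W_i cosα_i − u_i·Δl_i)·tanφ'] / Σ W_i sinα_i, with Δl_i = b_i / cosα_i.
Slice 1: Δl = 3.1/cos1.4° = 3.101 m; N'_1 = 138·cos1.4° − 24·3.101 = 63.5; c'Δl = 47.75; W sinα = 3.4
Slice 2: Δl = 3.1/cos17.7° = 3.254 m; N'_2 = 158·cos17.7° − 11·3.254 = 114.7; c'Δl = 50.11; W sinα = 48.0
Slice 3: Δl = 2.9/cos35.0° = 3.540 m; N'_3 = 66·cos35.0° − 5·3.540 = 36.4; c'Δl = 54.52; W sinα = 37.9
Σc'Δl = 152.4 kN/m; ΣN' = 214.6 kN/m; ΣW sinα = 89.3 kN/m
Resisting = 152.4 + 214.6·tan25.8° = 152.4 + 103.8 = 256.1 kN/m
FS = 256.1 / 89.3 = 2.869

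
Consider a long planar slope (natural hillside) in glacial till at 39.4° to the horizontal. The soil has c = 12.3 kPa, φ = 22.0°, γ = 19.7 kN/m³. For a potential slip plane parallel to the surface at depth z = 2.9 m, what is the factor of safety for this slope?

For an infinite slope with a slip plane parallel to the surface (no pore pressure): FS = [c + γz cos²β tanφ] / [γz sinβ cosβ].
γz = 19.7·2.9 = 57.13 kN/m²
Numerator = 12.3 + 57.13·cos²39.4°·tan22.0° = 12.3 + 57.13·0.5971·0.4040 = 26.083 kPa
Denominator = 57.13·sin39.4°·cos39.4° = 57.13·0.6347·0.7727 = 28.021 kPa
FS = 26.083 / 28.021 = 0.931

FS = 0.93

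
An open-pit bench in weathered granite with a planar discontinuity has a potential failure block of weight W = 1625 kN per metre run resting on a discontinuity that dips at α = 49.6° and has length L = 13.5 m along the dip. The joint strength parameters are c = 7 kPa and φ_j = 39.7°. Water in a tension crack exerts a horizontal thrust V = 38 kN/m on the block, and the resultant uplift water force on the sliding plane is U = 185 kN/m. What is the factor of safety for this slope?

FS = 0.63

Resolving the block weight along and normal to the plane and applying the Mohr–Coulomb strength on the joint:
N' = W cosα − U − V sinα = 1625·cos49.6° − 185 − 38·sin49.6° = 839.3 kN/m
Driving force T = W sinα + V cosα = 1625·sin49.6° + 38·cos49.6° = 1262.1 kN/m
Resisting force R = c·L + N'·tanφ_j = 7·13.5 + 839.3·tan39.7° = 94.5 + 696.8 = 791.3 kN/m
FS = R / T = 791.3 / 1262.1 = 0.627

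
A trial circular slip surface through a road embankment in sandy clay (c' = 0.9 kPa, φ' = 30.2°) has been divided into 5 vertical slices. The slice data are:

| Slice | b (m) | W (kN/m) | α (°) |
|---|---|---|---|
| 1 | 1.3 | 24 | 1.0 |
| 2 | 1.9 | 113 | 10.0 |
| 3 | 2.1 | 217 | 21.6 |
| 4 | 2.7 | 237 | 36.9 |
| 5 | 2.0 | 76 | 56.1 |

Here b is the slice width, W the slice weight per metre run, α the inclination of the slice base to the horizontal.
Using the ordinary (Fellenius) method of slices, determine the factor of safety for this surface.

FS = 1.12

Ordinary method of slices: FS = Σ[c'·Δl_i + (W_i cosα_i)·tanφ'] / Σ W_i sinα_i, with Δl_i = b_i / cosα_i.
Slice 1: Δl = 1.3/cos1.0° = 1.300 m; N'_1 = 24·cos1.0° = 24.0; c'Δl = 1.17; W sinα = 0.4
Slice 2: Δl = 1.9/cos10.0° = 1.929 m; N'_2 = 113·cos10.0° = 111.3; c'Δl = 1.74; W sinα = 19.6
Slice 3: Δl = 2.1/cos21.6° = 2.259 m; N'_3 = 217·cos21.6° = 201.8; c'Δl = 2.03; W sinα = 79.9
Slice 4: Δl = 2.7/cos36.9° = 3.376 m; N'_4 = 237·cos36.9° = 189.5; c'Δl = 3.04; W sinα = 142.3
Slice 5: Δl = 2.0/cos56.1° = 3.586 m; N'_5 = 76·cos56.1° = 42.4; c'Δl = 3.23; W sinα = 63.1
Σc'Δl = 11.2 kN/m; ΣN' = 569.0 kN/m; ΣW sinα = 305.3 kN/m
Resisting = 11.2 + 569.0·tan30.2° = 11.2 + 331.1 = 342.3 kN/m
FS = 342.3 / 305.3 = 1.121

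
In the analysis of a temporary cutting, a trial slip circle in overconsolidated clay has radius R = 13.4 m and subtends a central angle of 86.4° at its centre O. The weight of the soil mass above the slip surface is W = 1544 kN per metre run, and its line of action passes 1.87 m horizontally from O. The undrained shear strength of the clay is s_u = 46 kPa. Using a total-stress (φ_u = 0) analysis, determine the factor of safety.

Taking moments about the centre O, the resisting moment is provided by the undrained shear strength acting along the arc:
Arc length L_a = R·θ = 13.4·(86.4°·π/180) = 13.4·1.5080 = 20.21 m
M_R = s_u·L_a·R = 46·20.21·13.4 = 12455.4 kN·m/m
M_D = W·d = 1544·1.87 = 2887.3 kN·m/m
FS = M_R / M_D = 12455.4 / 2887.3 = 4.314

FS = 4.31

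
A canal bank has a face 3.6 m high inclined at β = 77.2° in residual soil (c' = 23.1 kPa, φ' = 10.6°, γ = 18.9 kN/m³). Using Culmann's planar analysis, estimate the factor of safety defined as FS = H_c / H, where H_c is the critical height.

H_c = (4c'/γ) · sinβ cosφ' / [1 − cos(β − φ')]
    = (4·23.1/18.9) · sin77.2°·cos10.6° / [1 − cos66.6°]
    = 4.889 · 0.9585 / 0.6029 = 7.77 m
FS = H_c / H = 7.77 / 3.6 = 2.159

FS = 2.16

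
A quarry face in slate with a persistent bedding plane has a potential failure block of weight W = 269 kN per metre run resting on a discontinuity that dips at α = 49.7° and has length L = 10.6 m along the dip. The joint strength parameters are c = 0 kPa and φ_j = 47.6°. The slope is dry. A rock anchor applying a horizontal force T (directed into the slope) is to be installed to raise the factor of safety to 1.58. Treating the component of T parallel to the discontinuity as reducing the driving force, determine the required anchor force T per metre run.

Resolving forces along and normal to the sliding plane, with the horizontal anchor force T adding T·sinα to the effective normal force and T·cosα acting up the plane against the driving force:
FS = [cL + (W cosα + T sinα) tanφ_j] / [W sinα − T cosα]
Without the anchor: N' = 174.0 kN/m, driving T_d = 205.2 kN/m, resisting R = 0·10.6 + 174.0·tan47.6° = 190.5 kN/m, FS = 0.93.
Setting FS = 1.58 and solving for T:
1.58·(205.2 − T cos49.7°) = 190.5 + T sin49.7°·tan47.6°
T·(sin49.7°·tan47.6° + 1.58·cos49.7°) = 1.58·205.2 − 190.5
T·(0.7627·1.0951 + 1.58·0.6468) = 324.1 − 190.5 = 133.6
T·1.8572 = 133.6
T = 71.9 kN/m

T = 72 kN/m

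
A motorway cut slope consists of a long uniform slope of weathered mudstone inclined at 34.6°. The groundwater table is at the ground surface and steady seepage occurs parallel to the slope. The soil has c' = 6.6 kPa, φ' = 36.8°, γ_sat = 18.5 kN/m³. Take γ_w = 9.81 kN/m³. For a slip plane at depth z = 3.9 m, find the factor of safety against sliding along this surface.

FS = 0.71

With seepage parallel to the slope and the water table at the surface, the effective normal stress on the slip plane uses the buoyant unit weight γ' = γ_sat − γ_w while the driving shear stress uses γ_sat:
FS = [c' + γ' z cos²β tanφ'] / [γ_sat z sinβ cosβ]
γ' = 18.5 − 9.81 = 8.69 kN/m³
Numerator = 6.6 + 8.69·3.9·cos²34.6°·tan36.8° = 6.6 + 8.69·3.9·0.6776·0.7481 = 23.778 kPa
Denominator = 18.5·3.9·sin34.6°·cos34.6° = 18.5·3.9·0.5678·0.8231 = 33.724 kPa
FS = 23.778 / 33.724 = 0.705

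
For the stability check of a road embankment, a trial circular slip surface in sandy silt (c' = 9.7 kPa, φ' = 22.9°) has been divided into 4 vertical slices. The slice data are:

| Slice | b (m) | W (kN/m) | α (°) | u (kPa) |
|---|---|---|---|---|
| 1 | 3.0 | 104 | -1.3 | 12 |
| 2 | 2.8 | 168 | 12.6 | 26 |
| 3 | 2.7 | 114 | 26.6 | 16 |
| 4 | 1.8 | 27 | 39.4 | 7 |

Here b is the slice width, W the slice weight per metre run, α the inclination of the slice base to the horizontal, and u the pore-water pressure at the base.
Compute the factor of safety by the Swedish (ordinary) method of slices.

Ordinary method of slices: FS = Σ[c'·Δl_i + (W_i cosα_i − u_i·Δl_i)·tanφ'] / Σ W_i sinα_i, with Δl_i = b_i / cosα_i.
Slice 1: Δl = 3.0/cos(-1.3°) = 3.001 m; N'_1 = 104·cos(-1.3°) − 12·3.001 = 68.0; c'Δl = 29.11; W sinα = -2.4
Slice 2: Δl = 2.8/cos12.6° = 2.869 m; N'_2 = 168·cos12.6° − 26·2.869 = 89.4; c'Δl = 27.83; W sinα = 36.6
Slice 3: Δl = 2.7/cos26.6° = 3.020 m; N'_3 = 114·cos26.6° − 16·3.020 = 53.6; c'Δl = 29.29; W sinα = 51.0
Slice 4: Δl = 1.8/cos39.4° = 2.329 m; N'_4 = 27·cos39.4° − 7·2.329 = 4.6; c'Δl = 22.60; W sinα = 17.1
Σc'Δl = 108.8 kN/m; ΣN' = 215.5 kN/m; ΣW sinα = 102.5 kN/m
Resisting = 108.8 + 215.5·tan22.9° = 108.8 + 91.0 = 199.9 kN/m
FS = 199.9 / 102.5 = 1.950

FS = 1.95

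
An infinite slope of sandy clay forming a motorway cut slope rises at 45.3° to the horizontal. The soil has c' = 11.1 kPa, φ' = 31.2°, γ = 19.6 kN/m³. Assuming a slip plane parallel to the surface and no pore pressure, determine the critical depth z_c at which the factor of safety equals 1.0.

Setting FS = 1.00 in FS = [c' + γz cos²β tanφ'] / [γz sinβ cosβ] and solving for z:
z = c' / [γ cosβ (FS·sinβ − cosβ·tanφ')]
  = 11.1 / [19.6·cos45.3°·(1.00·sin45.3° − cos45.3°·tan31.2°)]
  = 11.1 / [19.6·0.7034·(1.00·0.7108 − 0.7034·0.6056)]
  = 11.1 / 3.9265 = 2.827 m

z_c = 2.83 m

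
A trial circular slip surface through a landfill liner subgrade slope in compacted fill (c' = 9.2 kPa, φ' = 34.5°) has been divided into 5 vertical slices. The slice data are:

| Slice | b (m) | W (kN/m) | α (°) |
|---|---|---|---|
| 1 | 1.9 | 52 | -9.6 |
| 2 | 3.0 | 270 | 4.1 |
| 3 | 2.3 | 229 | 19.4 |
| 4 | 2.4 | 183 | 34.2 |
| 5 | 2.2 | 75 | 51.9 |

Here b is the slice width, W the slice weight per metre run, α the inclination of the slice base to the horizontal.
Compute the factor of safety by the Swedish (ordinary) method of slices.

FS = 2.54

Ordinary method of slices: FS = Σ[c'·Δl_i + (W_i cosα_i)·tanφ'] / Σ W_i sinα_i, with Δl_i = b_i / cosα_i.
Slice 1: Δl = 1.9/cos(-9.6°) = 1.927 m; N'_1 = 52·cos(-9.6°) = 51.3; c'Δl = 17.73; W sinα = -8.7
Slice 2: Δl = 3.0/cos4.1° = 3.008 m; N'_2 = 270·cos4.1° = 269.3; c'Δl = 27.67; W sinα = 19.3
Slice 3: Δl = 2.3/cos19.4° = 2.438 m; N'_3 = 229·cos19.4° = 216.0; c'Δl = 22.43; W sinα = 76.1
Slice 4: Δl = 2.4/cos34.2° = 2.902 m; N'_4 = 183·cos34.2° = 151.4; c'Δl = 26.70; W sinα = 102.9
Slice 5: Δl = 2.2/cos51.9° = 3.565 m; N'_5 = 75·cos51.9° = 46.3; c'Δl = 32.80; W sinα = 59.0
Σc'Δl = 127.3 kN/m; ΣN' = 734.2 kN/m; ΣW sinα = 248.6 kN/m
Resisting = 127.3 + 734.2·tan34.5° = 127.3 + 504.6 = 631.9 kN/m
FS = 631.9 / 248.6 = 2.542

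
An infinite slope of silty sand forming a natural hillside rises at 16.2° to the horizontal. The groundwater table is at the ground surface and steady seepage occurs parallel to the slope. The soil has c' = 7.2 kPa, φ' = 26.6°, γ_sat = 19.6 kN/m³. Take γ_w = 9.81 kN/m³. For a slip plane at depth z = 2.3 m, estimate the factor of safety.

FS = 1.46

With seepage parallel to the slope and the water table at the surface, the effective normal stress on the slip plane uses the buoyant unit weight γ' = γ_sat − γ_w while the driving shear stress uses γ_sat:
FS = [c' + γ' z cos²β tanφ'] / [γ_sat z sinβ cosβ]
γ' = 19.6 − 9.81 = 9.79 kN/m³
Numerator = 7.2 + 9.79·2.3·cos²16.2°·tan26.6° = 7.2 + 9.79·2.3·0.9222·0.5008 = 17.598 kPa
Denominator = 19.6·2.3·sin16.2°·cos16.2° = 19.6·2.3·0.2790·0.9603 = 12.078 kPa
FS = 17.598 / 12.078 = 1.457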